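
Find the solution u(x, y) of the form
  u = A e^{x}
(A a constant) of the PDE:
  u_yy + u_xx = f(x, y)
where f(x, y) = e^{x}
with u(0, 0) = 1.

Substitute the ansatz u = A e^{x} into the left-hand side.
Derivatives of the ansatz:
  u_yy = 0
  u_xx = A e^{x}
Term by term:
  u_yy = 0
  u_xx = A e^{x}
So the left-hand side equals
  A e^{x}
This must equal f(x, y) = e^{x} identically.
Matching coefficients of the independent functions:
  [e^{x}]:  A = 1
Solving: A = 1.
Check against the point condition:
  u(0, 0) = 1  ⟹  A = 1  ✓
Hence u(x, y) = e^{x}.

Answer: u(x, y) = e^{x}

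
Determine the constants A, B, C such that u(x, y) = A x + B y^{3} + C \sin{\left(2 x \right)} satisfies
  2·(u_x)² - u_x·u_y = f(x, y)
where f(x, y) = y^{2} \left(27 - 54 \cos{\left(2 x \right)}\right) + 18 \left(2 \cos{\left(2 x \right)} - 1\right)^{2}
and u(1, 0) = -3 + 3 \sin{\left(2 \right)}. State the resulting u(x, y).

Substitute the ansatz u = A x + B y^{3} + C \sin{\left(2 x \right)} into the left-hand side.
Derivatives of the ansatz:
  u_x = A + 2 C \cos{\left(2 x \right)}
  u_y = 3 B y^{2}
Term by term:
  2·(u_x)² = 2 A^{2} + 8 A C \cos{\left(2 x \right)} + 8 C^{2} \cos^{2}{\left(2 x \right)}
  -u_x·u_y = - 3 A B y^{2} - 6 B C y^{2} \cos{\left(2 x \right)}
So the left-hand side equals
  2 A^{2} - 3 A B y^{2} + 8 A C \cos{\left(2 x \right)} - 6 B C y^{2} \cos{\left(2 x \right)} + 8 C^{2} \cos^{2}{\left(2 x \right)}
This must equal f(x, y) identically; expanded, f = - 54 y^{2} \cos{\left(2 x \right)} + 27 y^{2} + 72 \cos^{2}{\left(2 x \right)} - 72 \cos{\left(2 x \right)} + 18.
Matching coefficients of the independent functions:
  [constant term]:  2 A^{2} = 18
  [y^{2}]:  - 3 A B = 27
  [y^{2} \cos{\left(2 x \right)}]:  - 6 B C = -54
  [\cos{\left(2 x \right)}]:  8 A C = -72
  [\cos^{2}{\left(2 x \right)}]:  8 C^{2} = 72
These equations allow (A, B, C) = (-3, 3, 3) or (3, -3, -3).
Impose the point condition(s):
  u(1, 0) = -3 + 3 \sin{\left(2 \right)}  ⟹  A + C \sin{\left(2 \right)} = -3 + 3 \sin{\left(2 \right)}
Only A = -3, B = 3, C = 3 satisfies everything.
Hence u(x, y) = - 3 x + 3 y^{3} + 3 \sin{\left(2 x \right)}.

Answer: u(x, y) = - 3 x + 3 y^{3} + 3 \sin{\left(2 x \right)}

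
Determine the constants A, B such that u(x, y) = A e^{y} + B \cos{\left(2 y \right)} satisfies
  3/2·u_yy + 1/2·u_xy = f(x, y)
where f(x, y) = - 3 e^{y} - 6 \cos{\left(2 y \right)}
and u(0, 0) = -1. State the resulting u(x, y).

Substitute the ansatz u = A e^{y} + B \cos{\left(2 y \right)} into the left-hand side.
Derivatives of the ansatz:
  u_yy = A e^{y} - 4 B \cos{\left(2 y \right)}
  u_xy = 0
Term by term:
  3/2·u_yy = \frac{3 A e^{y}}{2} - 6 B \cos{\left(2 y \right)}
  1/2·u_xy = 0
So the left-hand side equals
  \frac{3 A e^{y}}{2} - 6 B \cos{\left(2 y \right)}
This must equal f(x, y) = - 3 e^{y} - 6 \cos{\left(2 y \right)} identically.
Matching coefficients of the independent functions:
  [e^{y}]:  \frac{3 A}{2} = -3
  [\cos{\left(2 y \right)}]:  - 6 B = -6
Solving: A = -2, B = 1.
Check against the point condition:
  u(0, 0) = -1  ⟹  A + B = -1  ✓
Hence u(x, y) = - 2 e^{y} + \cos{\left(2 y \right)}.

Answer: u(x, y) = - 2 e^{y} + \cos{\left(2 y \right)}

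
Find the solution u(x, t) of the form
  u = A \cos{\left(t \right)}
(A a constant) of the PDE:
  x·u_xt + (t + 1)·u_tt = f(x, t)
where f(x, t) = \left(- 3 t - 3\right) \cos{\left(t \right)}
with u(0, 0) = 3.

Substitute the ansatz u = A \cos{\left(t \right)} into the left-hand side.
Derivatives of the ansatz:
  u_xt = 0
  u_tt = - A \cos{\left(t \right)}
Term by term:
  x·u_xt = 0
  (t + 1)·u_tt = - A t \cos{\left(t \right)} - A \cos{\left(t \right)}
So the left-hand side equals
  - A t \cos{\left(t \right)} - A \cos{\left(t \right)}
This must equal f(x, t) identically; expanded, f = - 3 t \cos{\left(t \right)} - 3 \cos{\left(t \right)}.
Matching coefficients of the independent functions:
  [t \cos{\left(t \right)}, \cos{\left(t \right)}]:  - A = -3
Solving: A = 3.
Check against the point condition:
  u(0, 0) = 3  ⟹  A = 3  ✓
Hence u(x, t) = 3 \cos{\left(t \right)}.

Answer: u(x, t) = 3 \cos{\left(t \right)}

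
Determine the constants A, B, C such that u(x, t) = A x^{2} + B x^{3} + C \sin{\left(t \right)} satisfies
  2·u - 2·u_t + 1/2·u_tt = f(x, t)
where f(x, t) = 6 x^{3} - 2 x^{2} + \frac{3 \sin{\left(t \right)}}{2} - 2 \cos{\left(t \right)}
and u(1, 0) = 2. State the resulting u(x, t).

Answer: u(x, t) = 3 x^{3} - x^{2} + \sin{\left(t \right)}

Derivation:
Substitute the ansatz u = A x^{2} + B x^{3} + C \sin{\left(t \right)} into the left-hand side.
Derivatives of the ansatz:
  u_t = C \cos{\left(t \right)}
  u_tt = - C \sin{\left(t \right)}
Term by term:
  2·u = 2 A x^{2} + 2 B x^{3} + 2 C \sin{\left(t \right)}
  -2·u_t = - 2 C \cos{\left(t \right)}
  1/2·u_tt = - \frac{C \sin{\left(t \right)}}{2}
So the left-hand side equals
  2 A x^{2} + 2 B x^{3} + \frac{3 C \sin{\left(t \right)}}{2} - 2 C \cos{\left(t \right)}
This must equal f(x, t) = 6 x^{3} - 2 x^{2} + \frac{3 \sin{\left(t \right)}}{2} - 2 \cos{\left(t \right)} identically.
Matching coefficients of the independent functions:
  [x^{2}]:  2 A = -2
  [x^{3}]:  2 B = 6
  [\sin{\left(t \right)}]:  \frac{3 C}{2} = \frac{3}{2}
  [\cos{\left(t \right)}]:  - 2 C = -2
Solving: A = -1, B = 3, C = 1.
Check against the point condition:
  u(1, 0) = 2  ⟹  A + B = 2  ✓
Hence u(x, t) = 3 x^{3} - x^{2} + \sin{\left(t \right)}.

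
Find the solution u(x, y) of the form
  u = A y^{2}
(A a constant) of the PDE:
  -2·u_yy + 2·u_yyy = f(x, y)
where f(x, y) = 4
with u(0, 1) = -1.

Answer: u(x, y) = - y^{2}

Derivation:
Substitute the ansatz u = A y^{2} into the left-hand side.
Derivatives of the ansatz:
  u_yy = 2 A
  u_yyy = 0
Term by term:
  -2·u_yy = - 4 A
  2·u_yyy = 0
So the left-hand side equals
  - 4 A
This must equal f(x, y) = 4 identically.
Matching coefficients of the independent functions:
  [constant term]:  - 4 A = 4
Solving: A = -1.
Check against the point condition:
  u(0, 1) = -1  ⟹  A = -1  ✓
Hence u(x, y) = - y^{2}.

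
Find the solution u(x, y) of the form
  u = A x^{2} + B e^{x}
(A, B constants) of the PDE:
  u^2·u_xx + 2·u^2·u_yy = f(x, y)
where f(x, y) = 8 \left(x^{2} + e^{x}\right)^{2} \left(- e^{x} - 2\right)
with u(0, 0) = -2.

Substitute the ansatz u = A x^{2} + B e^{x} into the left-hand side.
Derivatives of the ansatz:
  u_xx = 2 A + B e^{x}
  u_yy = 0
Term by term:
  u^2·u_xx = 2 A^{3} x^{4} + A^{2} B x^{4} e^{x} + 4 A^{2} B x^{2} e^{x} + 2 A B^{2} x^{2} e^{2 x} + 2 A B^{2} e^{2 x} + B^{3} e^{3 x}
  2·u^2·u_yy = 0
So the left-hand side equals
  2 A^{3} x^{4} + A^{2} B x^{4} e^{x} + 4 A^{2} B x^{2} e^{x} + 2 A B^{2} x^{2} e^{2 x} + 2 A B^{2} e^{2 x} + B^{3} e^{3 x}
This must equal f(x, y) identically; expanded, f = - 8 x^{4} e^{x} - 16 x^{4} - 16 x^{2} e^{2 x} - 32 x^{2} e^{x} - 8 e^{3 x} - 16 e^{2 x}.
Matching coefficients of the independent functions:
  [x^{4}]:  2 A^{3} = -16
  [x^{2} e^{x}]:  4 A^{2} B = -32
  [x^{2} e^{2 x}, e^{2 x}]:  2 A B^{2} = -16
  [x^{4} e^{x}]:  A^{2} B = -8
  [e^{3 x}]:  B^{3} = -8
Solving: A = -2, B = -2.
Check against the point condition:
  u(0, 0) = -2  ⟹  B = -2  ✓
Hence u(x, y) = - 2 x^{2} - 2 e^{x}.

Answer: u(x, y) = - 2 x^{2} - 2 e^{x}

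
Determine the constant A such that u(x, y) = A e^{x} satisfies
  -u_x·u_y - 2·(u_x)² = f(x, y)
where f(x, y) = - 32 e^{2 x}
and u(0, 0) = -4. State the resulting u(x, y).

Substitute the ansatz u = A e^{x} into the left-hand side.
Derivatives of the ansatz:
  u_x = A e^{x}
  u_y = 0
Term by term:
  -u_x·u_y = 0
  -2·(u_x)² = - 2 A^{2} e^{2 x}
So the left-hand side equals
  - 2 A^{2} e^{2 x}
This must equal f(x, y) = - 32 e^{2 x} identically.
Matching coefficients of the independent functions:
  [e^{2 x}]:  - 2 A^{2} = -32
These equations allow (A) = (-4) or (4).
Impose the point condition(s):
  u(0, 0) = -4  ⟹  A = -4
Only A = -4 satisfies everything.
Hence u(x, y) = - 4 e^{x}.

Answer: u(x, y) = - 4 e^{x}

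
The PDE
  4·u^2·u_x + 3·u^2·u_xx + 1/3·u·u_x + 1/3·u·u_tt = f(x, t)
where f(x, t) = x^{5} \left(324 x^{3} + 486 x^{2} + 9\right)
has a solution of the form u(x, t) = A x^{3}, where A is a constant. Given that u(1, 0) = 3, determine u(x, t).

Substitute the ansatz u = A x^{3} into the left-hand side.
Derivatives of the ansatz:
  u_x = 3 A x^{2}
  u_xx = 6 A x
  u_tt = 0
Term by term:
  4·u^2·u_x = 12 A^{3} x^{8}
  3·u^2·u_xx = 18 A^{3} x^{7}
  1/3·u·u_x = A^{2} x^{5}
  1/3·u·u_tt = 0
So the left-hand side equals
  12 A^{3} x^{8} + 18 A^{3} x^{7} + A^{2} x^{5}
This must equal f(x, t) identically; expanded, f = 324 x^{8} + 486 x^{7} + 9 x^{5}.
Matching coefficients of the independent functions:
  [x^{5}]:  A^{2} = 9
  [x^{7}]:  18 A^{3} = 486
  [x^{8}]:  12 A^{3} = 324
Solving: A = 3.
Check against the point condition:
  u(1, 0) = 3  ⟹  A = 3  ✓
Hence u(x, t) = 3 x^{3}.

Answer: u(x, t) = 3 x^{3}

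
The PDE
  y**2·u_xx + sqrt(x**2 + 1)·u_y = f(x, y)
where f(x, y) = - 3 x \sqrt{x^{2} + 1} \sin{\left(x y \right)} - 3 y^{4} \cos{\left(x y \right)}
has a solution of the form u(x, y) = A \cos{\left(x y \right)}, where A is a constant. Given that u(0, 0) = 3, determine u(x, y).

Substitute the ansatz u = A \cos{\left(x y \right)} into the left-hand side.
Derivatives of the ansatz:
  u_xx = - A y^{2} \cos{\left(x y \right)}
  u_y = - A x \sin{\left(x y \right)}
Term by term:
  y**2·u_xx = - A y^{4} \cos{\left(x y \right)}
  sqrt(x**2 + 1)·u_y = - A x \sqrt{x^{2} + 1} \sin{\left(x y \right)}
So the left-hand side equals
  - A x \sqrt{x^{2} + 1} \sin{\left(x y \right)} - A y^{4} \cos{\left(x y \right)}
This must equal f(x, y) = - 3 x \sqrt{x^{2} + 1} \sin{\left(x y \right)} - 3 y^{4} \cos{\left(x y \right)} identically.
Matching coefficients of the independent functions:
  [y^{4} \cos{\left(x y \right)}, x \sqrt{x^{2} + 1} \sin{\left(x y \right)}]:  - A = -3
Solving: A = 3.
Check against the point condition:
  u(0, 0) = 3  ⟹  A = 3  ✓
Hence u(x, y) = 3 \cos{\left(x y \right)}.

Answer: u(x, y) = 3 \cos{\left(x y \right)}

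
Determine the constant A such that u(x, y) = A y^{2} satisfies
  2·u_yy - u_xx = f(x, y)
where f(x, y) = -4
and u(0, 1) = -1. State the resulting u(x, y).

Substitute the ansatz u = A y^{2} into the left-hand side.
Derivatives of the ansatz:
  u_yy = 2 A
  u_xx = 0
Term by term:
  2·u_yy = 4 A
  -u_xx = 0
So the left-hand side equals
  4 A
This must equal f(x, y) = -4 identically.
Matching coefficients of the independent functions:
  [constant term]:  4 A = -4
Solving: A = -1.
Check against the point condition:
  u(0, 1) = -1  ⟹  A = -1  ✓
Hence u(x, y) = - y^{2}.

Answer: u(x, y) = - y^{2}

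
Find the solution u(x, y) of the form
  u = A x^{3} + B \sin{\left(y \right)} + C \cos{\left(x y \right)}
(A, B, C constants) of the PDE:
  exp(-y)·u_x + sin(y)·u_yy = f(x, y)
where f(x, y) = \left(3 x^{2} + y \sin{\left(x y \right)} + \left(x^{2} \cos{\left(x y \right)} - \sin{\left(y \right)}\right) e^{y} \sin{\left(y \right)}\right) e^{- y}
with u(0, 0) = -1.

Substitute the ansatz u = A x^{3} + B \sin{\left(y \right)} + C \cos{\left(x y \right)} into the left-hand side.
Derivatives of the ansatz:
  u_x = 3 A x^{2} - C y \sin{\left(x y \right)}
  u_yy = - B \sin{\left(y \right)} - C x^{2} \cos{\left(x y \right)}
Term by term:
  exp(-y)·u_x = 3 A x^{2} e^{- y} - C y e^{- y} \sin{\left(x y \right)}
  sin(y)·u_yy = - B \sin^{2}{\left(y \right)} - C x^{2} \sin{\left(y \right)} \cos{\left(x y \right)}
So the left-hand side equals
  3 A x^{2} e^{- y} - B \sin^{2}{\left(y \right)} - C x^{2} \sin{\left(y \right)} \cos{\left(x y \right)} - C y e^{- y} \sin{\left(x y \right)}
This must equal f(x, y) = \left(3 x^{2} + y \sin{\left(x y \right)} + \left(x^{2} \cos{\left(x y \right)} - \sin{\left(y \right)}\right) e^{y} \sin{\left(y \right)}\right) e^{- y} identically.
Matching coefficients of the independent functions:
  [x^{2} e^{- y}]:  3 A = 3
  [x^{2} \sin{\left(y \right)} \cos{\left(x y \right)}, y e^{- y} \sin{\left(x y \right)}]:  - C = 1
  [\sin^{2}{\left(y \right)}]:  - B = -1
Solving: A = 1, B = 1, C = -1.
Check against the point condition:
  u(0, 0) = -1  ⟹  C = -1  ✓
Hence u(x, y) = x^{3} + \sin{\left(y \right)} - \cos{\left(x y \right)}.

Answer: u(x, y) = x^{3} + \sin{\left(y \right)} - \cos{\left(x y \right)}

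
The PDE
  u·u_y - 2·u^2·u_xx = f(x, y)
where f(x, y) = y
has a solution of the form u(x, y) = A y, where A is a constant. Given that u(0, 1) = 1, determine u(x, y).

Substitute the ansatz u = A y into the left-hand side.
Derivatives of the ansatz:
  u_y = A
  u_xx = 0
Term by term:
  u·u_y = A^{2} y
  -2·u^2·u_xx = 0
So the left-hand side equals
  A^{2} y
This must equal f(x, y) = y identically.
Matching coefficients of the independent functions:
  [y]:  A^{2} = 1
These equations allow (A) = (-1) or (1).
Impose the point condition(s):
  u(0, 1) = 1  ⟹  A = 1
Only A = 1 satisfies everything.
Hence u(x, y) = y.

Answer: u(x, y) = y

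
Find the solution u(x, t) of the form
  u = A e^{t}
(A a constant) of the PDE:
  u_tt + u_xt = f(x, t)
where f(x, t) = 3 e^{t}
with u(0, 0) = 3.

Substitute the ansatz u = A e^{t} into the left-hand side.
Derivatives of the ansatz:
  u_tt = A e^{t}
  u_xt = 0
Term by term:
  u_tt = A e^{t}
  u_xt = 0
So the left-hand side equals
  A e^{t}
This must equal f(x, t) = 3 e^{t} identically.
Matching coefficients of the independent functions:
  [e^{t}]:  A = 3
Solving: A = 3.
Check against the point condition:
  u(0, 0) = 3  ⟹  A = 3  ✓
Hence u(x, t) = 3 e^{t}.

Answer: u(x, t) = 3 e^{t}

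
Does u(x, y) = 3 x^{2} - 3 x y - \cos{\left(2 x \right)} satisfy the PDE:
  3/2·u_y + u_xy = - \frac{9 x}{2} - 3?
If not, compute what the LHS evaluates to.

Answer: Yes

Derivation:
Evaluate each term of the left-hand side for u = 3 x^{2} - 3 x y - \cos{\left(2 x \right)}.
Derivatives:
  u_y = - 3 x
  u_xy = -3
Terms:
  3/2·u_y = - \frac{9 x}{2}
  u_xy = -3
Sum: LHS = - \frac{9 x}{2} - 3
This is exactly the given right-hand side, so u is a solution.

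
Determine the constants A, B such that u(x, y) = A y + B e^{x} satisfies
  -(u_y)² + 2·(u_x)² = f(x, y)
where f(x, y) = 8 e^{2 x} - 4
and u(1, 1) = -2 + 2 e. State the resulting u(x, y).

Substitute the ansatz u = A y + B e^{x} into the left-hand side.
Derivatives of the ansatz:
  u_y = A
  u_x = B e^{x}
Term by term:
  -(u_y)² = - A^{2}
  2·(u_x)² = 2 B^{2} e^{2 x}
So the left-hand side equals
  - A^{2} + 2 B^{2} e^{2 x}
This must equal f(x, y) = 8 e^{2 x} - 4 identically.
Matching coefficients of the independent functions:
  [constant term]:  - A^{2} = -4
  [e^{2 x}]:  2 B^{2} = 8
These equations allow (A, B) = (-2, -2) or (-2, 2) or (2, -2) or (2, 2).
Impose the point condition(s):
  u(1, 1) = -2 + 2 e  ⟹  A + e B = -2 + 2 e
Only A = -2, B = 2 satisfies everything.
Hence u(x, y) = - 2 y + 2 e^{x}.

Answer: u(x, y) = - 2 y + 2 e^{x}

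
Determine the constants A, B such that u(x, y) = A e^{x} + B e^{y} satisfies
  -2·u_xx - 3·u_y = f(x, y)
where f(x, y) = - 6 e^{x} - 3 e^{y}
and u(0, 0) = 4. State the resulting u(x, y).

Substitute the ansatz u = A e^{x} + B e^{y} into the left-hand side.
Derivatives of the ansatz:
  u_xx = A e^{x}
  u_y = B e^{y}
Term by term:
  -2·u_xx = - 2 A e^{x}
  -3·u_y = - 3 B e^{y}
So the left-hand side equals
  - 2 A e^{x} - 3 B e^{y}
This must equal f(x, y) = - 6 e^{x} - 3 e^{y} identically.
Matching coefficients of the independent functions:
  [e^{x}]:  - 2 A = -6
  [e^{y}]:  - 3 B = -3
Solving: A = 3, B = 1.
Check against the point condition:
  u(0, 0) = 4  ⟹  A + B = 4  ✓
Hence u(x, y) = 3 e^{x} + e^{y}.

Answer: u(x, y) = 3 e^{x} + e^{y}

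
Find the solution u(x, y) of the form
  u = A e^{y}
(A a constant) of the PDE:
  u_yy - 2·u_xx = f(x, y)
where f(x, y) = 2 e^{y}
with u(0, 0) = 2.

Substitute the ansatz u = A e^{y} into the left-hand side.
Derivatives of the ansatz:
  u_yy = A e^{y}
  u_xx = 0
Term by term:
  u_yy = A e^{y}
  -2·u_xx = 0
So the left-hand side equals
  A e^{y}
This must equal f(x, y) = 2 e^{y} identically.
Matching coefficients of the independent functions:
  [e^{y}]:  A = 2
Solving: A = 2.
Check against the point condition:
  u(0, 0) = 2  ⟹  A = 2  ✓
Hence u(x, y) = 2 e^{y}.

Answer: u(x, y) = 2 e^{y}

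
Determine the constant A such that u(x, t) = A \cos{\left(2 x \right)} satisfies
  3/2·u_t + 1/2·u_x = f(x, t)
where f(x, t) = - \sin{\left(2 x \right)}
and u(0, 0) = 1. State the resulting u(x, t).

Substitute the ansatz u = A \cos{\left(2 x \right)} into the left-hand side.
Derivatives of the ansatz:
  u_t = 0
  u_x = - 2 A \sin{\left(2 x \right)}
Term by term:
  3/2·u_t = 0
  1/2·u_x = - A \sin{\left(2 x \right)}
So the left-hand side equals
  - A \sin{\left(2 x \right)}
This must equal f(x, t) = - \sin{\left(2 x \right)} identically.
Matching coefficients of the independent functions:
  [\sin{\left(2 x \right)}]:  - A = -1
Solving: A = 1.
Check against the point condition:
  u(0, 0) = 1  ⟹  A = 1  ✓
Hence u(x, t) = \cos{\left(2 x \right)}.

Answer: u(x, t) = \cos{\left(2 x \right)}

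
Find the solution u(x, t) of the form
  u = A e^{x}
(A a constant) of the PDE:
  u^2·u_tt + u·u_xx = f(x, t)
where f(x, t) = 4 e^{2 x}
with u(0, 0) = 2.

Substitute the ansatz u = A e^{x} into the left-hand side.
Derivatives of the ansatz:
  u_tt = 0
  u_xx = A e^{x}
Term by term:
  u^2·u_tt = 0
  u·u_xx = A^{2} e^{2 x}
So the left-hand side equals
  A^{2} e^{2 x}
This must equal f(x, t) = 4 e^{2 x} identically.
Matching coefficients of the independent functions:
  [e^{2 x}]:  A^{2} = 4
These equations allow (A) = (-2) or (2).
Impose the point condition(s):
  u(0, 0) = 2  ⟹  A = 2
Only A = 2 satisfies everything.
Hence u(x, t) = 2 e^{x}.

Answer: u(x, t) = 2 e^{x}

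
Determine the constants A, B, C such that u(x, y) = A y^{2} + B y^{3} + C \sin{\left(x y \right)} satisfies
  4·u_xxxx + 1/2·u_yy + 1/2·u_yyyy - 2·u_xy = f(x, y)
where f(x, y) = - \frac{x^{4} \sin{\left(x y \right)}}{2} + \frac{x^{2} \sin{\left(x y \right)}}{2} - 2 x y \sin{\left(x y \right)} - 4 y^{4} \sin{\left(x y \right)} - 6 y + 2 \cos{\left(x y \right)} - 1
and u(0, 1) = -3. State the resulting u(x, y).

Substitute the ansatz u = A y^{2} + B y^{3} + C \sin{\left(x y \right)} into the left-hand side.
Derivatives of the ansatz:
  u_xxxx = C y^{4} \sin{\left(x y \right)}
  u_yy = 2 A + 6 B y - C x^{2} \sin{\left(x y \right)}
  u_yyyy = C x^{4} \sin{\left(x y \right)}
  u_xy = - C x y \sin{\left(x y \right)} + C \cos{\left(x y \right)}
Term by term:
  4·u_xxxx = 4 C y^{4} \sin{\left(x y \right)}
  1/2·u_yy = A + 3 B y - \frac{C x^{2} \sin{\left(x y \right)}}{2}
  1/2·u_yyyy = \frac{C x^{4} \sin{\left(x y \right)}}{2}
  -2·u_xy = 2 C x y \sin{\left(x y \right)} - 2 C \cos{\left(x y \right)}
So the left-hand side equals
  A + 3 B y + \frac{C x^{4} \sin{\left(x y \right)}}{2} - \frac{C x^{2} \sin{\left(x y \right)}}{2} + 2 C x y \sin{\left(x y \right)} + 4 C y^{4} \sin{\left(x y \right)} - 2 C \cos{\left(x y \right)}
This must equal f(x, y) = - \frac{x^{4} \sin{\left(x y \right)}}{2} + \frac{x^{2} \sin{\left(x y \right)}}{2} - 2 x y \sin{\left(x y \right)} - 4 y^{4} \sin{\left(x y \right)} - 6 y + 2 \cos{\left(x y \right)} - 1 identically.
Matching coefficients of the independent functions:
  [constant term]:  A = -1
  [y]:  3 B = -6
  [x^{2} \sin{\left(x y \right)}]:  - \frac{C}{2} = \frac{1}{2}
  [x^{4} \sin{\left(x y \right)}]:  \frac{C}{2} = - \frac{1}{2}
  [y^{4} \sin{\left(x y \right)}]:  4 C = -4
  [x y \sin{\left(x y \right)}]:  2 C = -2
  [\cos{\left(x y \right)}]:  - 2 C = 2
Solving: A = -1, B = -2, C = -1.
Check against the point condition:
  u(0, 1) = -3  ⟹  A + B = -3  ✓
Hence u(x, y) = - 2 y^{3} - y^{2} - \sin{\left(x y \right)}.

Answer: u(x, y) = - 2 y^{3} - y^{2} - \sin{\left(x y \right)}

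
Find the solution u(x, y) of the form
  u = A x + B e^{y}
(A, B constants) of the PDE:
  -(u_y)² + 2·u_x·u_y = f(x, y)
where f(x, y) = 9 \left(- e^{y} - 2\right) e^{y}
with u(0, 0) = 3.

Substitute the ansatz u = A x + B e^{y} into the left-hand side.
Derivatives of the ansatz:
  u_y = B e^{y}
  u_x = A
Term by term:
  -(u_y)² = - B^{2} e^{2 y}
  2·u_x·u_y = 2 A B e^{y}
So the left-hand side equals
  2 A B e^{y} - B^{2} e^{2 y}
This must equal f(x, y) identically; expanded, f = - 9 e^{2 y} - 18 e^{y}.
Matching coefficients of the independent functions:
  [e^{y}]:  2 A B = -18
  [e^{2 y}]:  - B^{2} = -9
These equations allow (A, B) = (-3, 3) or (3, -3).
Impose the point condition(s):
  u(0, 0) = 3  ⟹  B = 3
Only A = -3, B = 3 satisfies everything.
Hence u(x, y) = - 3 x + 3 e^{y}.

Answer: u(x, y) = - 3 x + 3 e^{y}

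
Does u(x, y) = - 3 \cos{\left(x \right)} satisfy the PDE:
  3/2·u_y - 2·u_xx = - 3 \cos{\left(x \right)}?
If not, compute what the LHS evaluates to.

Evaluate each term of the left-hand side for u = - 3 \cos{\left(x \right)}.
Derivatives:
  u_y = 0
  u_xx = 3 \cos{\left(x \right)}
Terms:
  3/2·u_y = 0
  -2·u_xx = - 6 \cos{\left(x \right)}
Sum: LHS = - 6 \cos{\left(x \right)}
Given right-hand side: - 3 \cos{\left(x \right)}. Difference LHS − RHS = - 3 \cos{\left(x \right)} ≠ 0, so u is not a solution.

Answer: No, the LHS evaluates to - 6 \cos{\left(x \right)}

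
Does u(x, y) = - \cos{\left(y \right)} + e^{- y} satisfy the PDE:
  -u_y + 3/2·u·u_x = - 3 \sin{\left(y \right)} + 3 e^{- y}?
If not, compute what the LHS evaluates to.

Evaluate each term of the left-hand side for u = - \cos{\left(y \right)} + e^{- y}.
Derivatives:
  u_y = \sin{\left(y \right)} - e^{- y}
  u_x = 0
Terms:
  -u_y = - \sin{\left(y \right)} + e^{- y}
  3/2·u·u_x = 0
Sum: LHS = - \sin{\left(y \right)} + e^{- y}
Given right-hand side: - 3 \sin{\left(y \right)} + 3 e^{- y}. Difference LHS − RHS = 2 \sin{\left(y \right)} - 2 e^{- y} ≠ 0, so u is not a solution.

Answer: No, the LHS evaluates to - \sin{\left(y \right)} + e^{- y}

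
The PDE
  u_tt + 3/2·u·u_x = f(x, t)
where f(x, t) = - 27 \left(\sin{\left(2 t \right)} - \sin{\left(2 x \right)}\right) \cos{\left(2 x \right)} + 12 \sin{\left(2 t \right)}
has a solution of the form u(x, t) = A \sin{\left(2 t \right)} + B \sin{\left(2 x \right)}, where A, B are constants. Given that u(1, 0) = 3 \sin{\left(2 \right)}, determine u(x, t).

Answer: u(x, t) = - 3 \sin{\left(2 t \right)} + 3 \sin{\left(2 x \right)}

Derivation:
Substitute the ansatz u = A \sin{\left(2 t \right)} + B \sin{\left(2 x \right)} into the left-hand side.
Derivatives of the ansatz:
  u_tt = - 4 A \sin{\left(2 t \right)}
  u_x = 2 B \cos{\left(2 x \right)}
Term by term:
  u_tt = - 4 A \sin{\left(2 t \right)}
  3/2·u·u_x = 3 A B \sin{\left(2 t \right)} \cos{\left(2 x \right)} + 3 B^{2} \sin{\left(2 x \right)} \cos{\left(2 x \right)}
So the left-hand side equals
  3 A B \sin{\left(2 t \right)} \cos{\left(2 x \right)} - 4 A \sin{\left(2 t \right)} + 3 B^{2} \sin{\left(2 x \right)} \cos{\left(2 x \right)}
This must equal f(x, t) identically; expanded, f = - 27 \sin{\left(2 t \right)} \cos{\left(2 x \right)} + 12 \sin{\left(2 t \right)} + 27 \sin{\left(2 x \right)} \cos{\left(2 x \right)}.
Matching coefficients of the independent functions:
  [\sin{\left(2 t \right)} \cos{\left(2 x \right)}]:  3 A B = -27
  [\sin{\left(2 x \right)} \cos{\left(2 x \right)}]:  3 B^{2} = 27
  [\sin{\left(2 t \right)}]:  - 4 A = 12
Solving: A = -3, B = 3.
Check against the point condition:
  u(1, 0) = 3 \sin{\left(2 \right)}  ⟹  B \sin{\left(2 \right)} = 3 \sin{\left(2 \right)}  ✓
Hence u(x, t) = - 3 \sin{\left(2 t \right)} + 3 \sin{\left(2 x \right)}.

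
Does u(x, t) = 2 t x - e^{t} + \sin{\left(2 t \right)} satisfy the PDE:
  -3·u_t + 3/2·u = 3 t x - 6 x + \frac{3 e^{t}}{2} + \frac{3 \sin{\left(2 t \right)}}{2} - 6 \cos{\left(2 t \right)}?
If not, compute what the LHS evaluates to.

Answer: Yes

Derivation:
Evaluate each term of the left-hand side for u = 2 t x - e^{t} + \sin{\left(2 t \right)}.
Derivatives:
  u_t = 2 x - e^{t} + 2 \cos{\left(2 t \right)}
Terms:
  -3·u_t = - 6 x + 3 e^{t} - 6 \cos{\left(2 t \right)}
  3/2·u = 3 t x - \frac{3 e^{t}}{2} + \frac{3 \sin{\left(2 t \right)}}{2}
Sum: LHS = 3 t x - 6 x + \frac{3 e^{t}}{2} + \frac{3 \sin{\left(2 t \right)}}{2} - 6 \cos{\left(2 t \right)}
This is exactly the given right-hand side, so u is a solution.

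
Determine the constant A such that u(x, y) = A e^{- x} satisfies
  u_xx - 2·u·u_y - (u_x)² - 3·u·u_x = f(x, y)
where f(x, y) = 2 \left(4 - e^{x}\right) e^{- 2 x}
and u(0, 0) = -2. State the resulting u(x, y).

Substitute the ansatz u = A e^{- x} into the left-hand side.
Derivatives of the ansatz:
  u_xx = A e^{- x}
  u_y = 0
  u_x = - A e^{- x}
Term by term:
  u_xx = A e^{- x}
  -2·u·u_y = 0
  -(u_x)² = - A^{2} e^{- 2 x}
  -3·u·u_x = 3 A^{2} e^{- 2 x}
So the left-hand side equals
  2 A^{2} e^{- 2 x} + A e^{- x}
This must equal f(x, y) = 2 \left(4 - e^{x}\right) e^{- 2 x} identically.
Matching coefficients of the independent functions:
  [e^{- 2 x}]:  2 A^{2} = 8
  [e^{- x}]:  A = -2
Solving: A = -2.
Check against the point condition:
  u(0, 0) = -2  ⟹  A = -2  ✓
Hence u(x, y) = - 2 e^{- x}.

Answer: u(x, y) = - 2 e^{- x}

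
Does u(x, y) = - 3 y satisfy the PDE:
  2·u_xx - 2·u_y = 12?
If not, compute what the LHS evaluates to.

Answer: No, the LHS evaluates to 6

Derivation:
Evaluate each term of the left-hand side for u = - 3 y.
Derivatives:
  u_xx = 0
  u_y = -3
Terms:
  2·u_xx = 0
  -2·u_y = 6
Sum: LHS = 6
Given right-hand side: 12. Difference LHS − RHS = -6 ≠ 0, so u is not a solution.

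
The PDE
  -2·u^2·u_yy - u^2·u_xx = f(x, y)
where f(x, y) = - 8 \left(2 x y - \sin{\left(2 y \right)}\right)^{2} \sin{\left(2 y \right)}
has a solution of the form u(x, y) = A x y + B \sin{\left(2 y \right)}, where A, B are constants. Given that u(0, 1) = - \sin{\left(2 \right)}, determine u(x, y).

Substitute the ansatz u = A x y + B \sin{\left(2 y \right)} into the left-hand side.
Derivatives of the ansatz:
  u_yy = - 4 B \sin{\left(2 y \right)}
  u_xx = 0
Term by term:
  -2·u^2·u_yy = 8 A^{2} B x^{2} y^{2} \sin{\left(2 y \right)} + 16 A B^{2} x y \sin^{2}{\left(2 y \right)} + 8 B^{3} \sin^{3}{\left(2 y \right)}
  -u^2·u_xx = 0
So the left-hand side equals
  8 A^{2} B x^{2} y^{2} \sin{\left(2 y \right)} + 16 A B^{2} x y \sin^{2}{\left(2 y \right)} + 8 B^{3} \sin^{3}{\left(2 y \right)}
This must equal f(x, y) identically; expanded, f = - 32 x^{2} y^{2} \sin{\left(2 y \right)} + 32 x y \sin^{2}{\left(2 y \right)} - 8 \sin^{3}{\left(2 y \right)}.
Matching coefficients of the independent functions:
  [x y \sin^{2}{\left(2 y \right)}]:  16 A B^{2} = 32
  [x^{2} y^{2} \sin{\left(2 y \right)}]:  8 A^{2} B = -32
  [\sin^{3}{\left(2 y \right)}]:  8 B^{3} = -8
Solving: A = 2, B = -1.
Check against the point condition:
  u(0, 1) = - \sin{\left(2 \right)}  ⟹  B \sin{\left(2 \right)} = - \sin{\left(2 \right)}  ✓
Hence u(x, y) = 2 x y - \sin{\left(2 y \right)}.

Answer: u(x, y) = 2 x y - \sin{\left(2 y \right)}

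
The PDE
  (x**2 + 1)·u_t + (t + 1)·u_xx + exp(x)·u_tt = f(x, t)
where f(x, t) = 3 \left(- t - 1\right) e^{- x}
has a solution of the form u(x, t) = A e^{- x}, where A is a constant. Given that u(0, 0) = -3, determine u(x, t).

Substitute the ansatz u = A e^{- x} into the left-hand side.
Derivatives of the ansatz:
  u_t = 0
  u_xx = A e^{- x}
  u_tt = 0
Term by term:
  (x**2 + 1)·u_t = 0
  (t + 1)·u_xx = A t e^{- x} + A e^{- x}
  exp(x)·u_tt = 0
So the left-hand side equals
  A t e^{- x} + A e^{- x}
This must equal f(x, t) identically; expanded, f = - 3 t e^{- x} - 3 e^{- x}.
Matching coefficients of the independent functions:
  [t e^{- x}, e^{- x}]:  A = -3
Solving: A = -3.
Check against the point condition:
  u(0, 0) = -3  ⟹  A = -3  ✓
Hence u(x, t) = - 3 e^{- x}.

Answer: u(x, t) = - 3 e^{- x}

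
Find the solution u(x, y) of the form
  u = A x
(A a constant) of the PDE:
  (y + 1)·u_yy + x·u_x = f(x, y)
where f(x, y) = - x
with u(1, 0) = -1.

Substitute the ansatz u = A x into the left-hand side.
Derivatives of the ansatz:
  u_yy = 0
  u_x = A
Term by term:
  (y + 1)·u_yy = 0
  x·u_x = A x
So the left-hand side equals
  A x
This must equal f(x, y) = - x identically.
Matching coefficients of the independent functions:
  [x]:  A = -1
Solving: A = -1.
Check against the point condition:
  u(1, 0) = -1  ⟹  A = -1  ✓
Hence u(x, y) = - x.

Answer: u(x, y) = - x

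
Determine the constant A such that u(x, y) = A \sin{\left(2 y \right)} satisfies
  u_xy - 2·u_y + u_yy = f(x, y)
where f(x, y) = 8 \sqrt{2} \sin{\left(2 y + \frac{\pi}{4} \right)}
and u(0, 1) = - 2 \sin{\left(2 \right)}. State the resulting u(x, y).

Substitute the ansatz u = A \sin{\left(2 y \right)} into the left-hand side.
Derivatives of the ansatz:
  u_xy = 0
  u_y = 2 A \cos{\left(2 y \right)}
  u_yy = - 4 A \sin{\left(2 y \right)}
Term by term:
  u_xy = 0
  -2·u_y = - 4 A \cos{\left(2 y \right)}
  u_yy = - 4 A \sin{\left(2 y \right)}
So the left-hand side equals
  - 4 A \sin{\left(2 y \right)} - 4 A \cos{\left(2 y \right)}
This must equal f(x, y) identically; expanded, f = 8 \sin{\left(2 y \right)} + 8 \cos{\left(2 y \right)}.
Matching coefficients of the independent functions:
  [\sin{\left(2 y \right)}, \cos{\left(2 y \right)}]:  - 4 A = 8
Solving: A = -2.
Check against the point condition:
  u(0, 1) = - 2 \sin{\left(2 \right)}  ⟹  A \sin{\left(2 \right)} = - 2 \sin{\left(2 \right)}  ✓
Hence u(x, y) = - 2 \sin{\left(2 y \right)}.

Answer: u(x, y) = - 2 \sin{\left(2 y \right)}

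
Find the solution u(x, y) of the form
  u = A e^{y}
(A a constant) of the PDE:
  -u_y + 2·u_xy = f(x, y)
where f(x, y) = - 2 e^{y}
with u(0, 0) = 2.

Substitute the ansatz u = A e^{y} into the left-hand side.
Derivatives of the ansatz:
  u_y = A e^{y}
  u_xy = 0
Term by term:
  -u_y = - A e^{y}
  2·u_xy = 0
So the left-hand side equals
  - A e^{y}
This must equal f(x, y) = - 2 e^{y} identically.
Matching coefficients of the independent functions:
  [e^{y}]:  - A = -2
Solving: A = 2.
Check against the point condition:
  u(0, 0) = 2  ⟹  A = 2  ✓
Hence u(x, y) = 2 e^{y}.

Answer: u(x, y) = 2 e^{y}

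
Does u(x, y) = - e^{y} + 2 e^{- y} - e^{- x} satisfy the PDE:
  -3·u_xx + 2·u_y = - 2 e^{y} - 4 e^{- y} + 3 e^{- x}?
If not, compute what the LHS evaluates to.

Evaluate each term of the left-hand side for u = - e^{y} + 2 e^{- y} - e^{- x}.
Derivatives:
  u_xx = - e^{- x}
  u_y = - e^{y} - 2 e^{- y}
Terms:
  -3·u_xx = 3 e^{- x}
  2·u_y = 2 \sinh{\left(y \right)} - 6 \cosh{\left(y \right)}
Sum: LHS = - 2 e^{y} - 4 e^{- y} + 3 e^{- x}
This is exactly the given right-hand side, so u is a solution.

Answer: Yes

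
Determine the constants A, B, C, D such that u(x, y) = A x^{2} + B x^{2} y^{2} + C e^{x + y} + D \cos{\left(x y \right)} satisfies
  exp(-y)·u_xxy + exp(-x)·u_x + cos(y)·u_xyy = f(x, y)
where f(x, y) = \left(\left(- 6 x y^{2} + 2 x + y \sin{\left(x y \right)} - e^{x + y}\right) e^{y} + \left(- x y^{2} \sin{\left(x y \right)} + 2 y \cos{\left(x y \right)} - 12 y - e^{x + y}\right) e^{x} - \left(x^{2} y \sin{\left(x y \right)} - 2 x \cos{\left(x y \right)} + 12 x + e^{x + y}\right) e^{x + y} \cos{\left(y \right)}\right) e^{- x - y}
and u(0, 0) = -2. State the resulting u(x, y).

Substitute the ansatz u = A x^{2} + B x^{2} y^{2} + C e^{x + y} + D \cos{\left(x y \right)} into the left-hand side.
Derivatives of the ansatz:
  u_xxy = 4 B y + C e^{x} e^{y} + D x y^{2} \sin{\left(x y \right)} - 2 D y \cos{\left(x y \right)}
  u_x = 2 A x + 2 B x y^{2} + C e^{x} e^{y} - D y \sin{\left(x y \right)}
  u_xyy = 4 B x + C e^{x} e^{y} + D x^{2} y \sin{\left(x y \right)} - 2 D x \cos{\left(x y \right)}
Term by term:
  exp(-y)·u_xxy = 4 B y e^{- y} + C e^{x} + D x y^{2} e^{- y} \sin{\left(x y \right)} - 2 D y e^{- y} \cos{\left(x y \right)}
  exp(-x)·u_x = 2 A x e^{- x} + 2 B x y^{2} e^{- x} + C e^{y} - D y e^{- x} \sin{\left(x y \right)}
  cos(y)·u_xyy = 4 B x \cos{\left(y \right)} + C e^{x} e^{y} \cos{\left(y \right)} + D x^{2} y \sin{\left(x y \right)} \cos{\left(y \right)} - 2 D x \cos{\left(y \right)} \cos{\left(x y \right)}
So the left-hand side equals
  2 A x e^{- x} + 2 B x y^{2} e^{- x} + 4 B x \cos{\left(y \right)} + 4 B y e^{- y} + C e^{x} e^{y} \cos{\left(y \right)} + C e^{x} + C e^{y} + D x^{2} y \sin{\left(x y \right)} \cos{\left(y \right)} + D x y^{2} e^{- y} \sin{\left(x y \right)} - 2 D x \cos{\left(y \right)} \cos{\left(x y \right)} - 2 D y e^{- y} \cos{\left(x y \right)} - D y e^{- x} \sin{\left(x y \right)}
This must equal f(x, y) identically; expanded, f = - x^{2} y \sin{\left(x y \right)} \cos{\left(y \right)} - x y^{2} e^{- y} \sin{\left(x y \right)} - 6 x y^{2} e^{- x} + 2 x \cos{\left(y \right)} \cos{\left(x y \right)} - 12 x \cos{\left(y \right)} + 2 x e^{- x} + 2 y e^{- y} \cos{\left(x y \right)} - 12 y e^{- y} + y e^{- x} \sin{\left(x y \right)} - e^{x} e^{y} \cos{\left(y \right)} - e^{x} - e^{y}.
Matching coefficients of the independent functions:
  [x e^{- x}]:  2 A = 2
  [x \cos{\left(y \right)}, y e^{- y}]:  4 B = -12
  [x y^{2} e^{- x}]:  2 B = -6
  [x \cos{\left(y \right)} \cos{\left(x y \right)}, y e^{- y} \cos{\left(x y \right)}]:  - 2 D = 2
  [y e^{- x} \sin{\left(x y \right)}]:  - D = 1
  [e^{x} e^{y} \cos{\left(y \right)}, e^{x}, e^{y}]:  C = -1
  [x y^{2} e^{- y} \sin{\left(x y \right)}, x^{2} y \sin{\left(x y \right)} \cos{\left(y \right)}]:  D = -1
Solving: A = 1, B = -3, C = -1, D = -1.
Check against the point condition:
  u(0, 0) = -2  ⟹  C + D = -2  ✓
Hence u(x, y) = - 3 x^{2} y^{2} + x^{2} - e^{x + y} - \cos{\left(x y \right)}.

Answer: u(x, y) = - 3 x^{2} y^{2} + x^{2} - e^{x + y} - \cos{\left(x y \right)}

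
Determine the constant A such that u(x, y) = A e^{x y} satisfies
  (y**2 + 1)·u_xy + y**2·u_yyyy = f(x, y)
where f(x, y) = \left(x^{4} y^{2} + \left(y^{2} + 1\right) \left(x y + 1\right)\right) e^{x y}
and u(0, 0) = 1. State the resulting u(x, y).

Substitute the ansatz u = A e^{x y} into the left-hand side.
Derivatives of the ansatz:
  u_xy = A x y e^{x y} + A e^{x y}
  u_yyyy = A x^{4} e^{x y}
Term by term:
  (y**2 + 1)·u_xy = A x y^{3} e^{x y} + A x y e^{x y} + A y^{2} e^{x y} + A e^{x y}
  y**2·u_yyyy = A x^{4} y^{2} e^{x y}
So the left-hand side equals
  A x^{4} y^{2} e^{x y} + A x y^{3} e^{x y} + A x y e^{x y} + A y^{2} e^{x y} + A e^{x y}
This must equal f(x, y) identically; expanded, f = x^{4} y^{2} e^{x y} + x y^{3} e^{x y} + x y e^{x y} + y^{2} e^{x y} + e^{x y}.
Matching coefficients of the independent functions:
  [y^{2} e^{x y}, x y e^{x y}, x y^{3} e^{x y}, x^{4} y^{2} e^{x y}, …]:  A = 1
Solving: A = 1.
Check against the point condition:
  u(0, 0) = 1  ⟹  A = 1  ✓
Hence u(x, y) = e^{x y}.

Answer: u(x, y) = e^{x y}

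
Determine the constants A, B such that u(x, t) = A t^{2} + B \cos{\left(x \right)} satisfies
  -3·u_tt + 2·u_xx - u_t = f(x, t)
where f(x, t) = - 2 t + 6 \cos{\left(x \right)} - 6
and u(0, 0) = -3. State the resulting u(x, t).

Substitute the ansatz u = A t^{2} + B \cos{\left(x \right)} into the left-hand side.
Derivatives of the ansatz:
  u_tt = 2 A
  u_xx = - B \cos{\left(x \right)}
  u_t = 2 A t
Term by term:
  -3·u_tt = - 6 A
  2·u_xx = - 2 B \cos{\left(x \right)}
  -u_t = - 2 A t
So the left-hand side equals
  - 2 A t - 6 A - 2 B \cos{\left(x \right)}
This must equal f(x, t) = - 2 t + 6 \cos{\left(x \right)} - 6 identically.
Matching coefficients of the independent functions:
  [constant term]:  - 6 A = -6
  [t]:  - 2 A = -2
  [\cos{\left(x \right)}]:  - 2 B = 6
Solving: A = 1, B = -3.
Check against the point condition:
  u(0, 0) = -3  ⟹  B = -3  ✓
Hence u(x, t) = t^{2} - 3 \cos{\left(x \right)}.

Answer: u(x, t) = t^{2} - 3 \cos{\left(x \right)}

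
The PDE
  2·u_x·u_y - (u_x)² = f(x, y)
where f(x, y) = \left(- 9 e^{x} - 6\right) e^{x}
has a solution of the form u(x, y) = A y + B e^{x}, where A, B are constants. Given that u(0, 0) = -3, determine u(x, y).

Substitute the ansatz u = A y + B e^{x} into the left-hand side.
Derivatives of the ansatz:
  u_x = B e^{x}
  u_y = A
Term by term:
  2·u_x·u_y = 2 A B e^{x}
  -(u_x)² = - B^{2} e^{2 x}
So the left-hand side equals
  2 A B e^{x} - B^{2} e^{2 x}
This must equal f(x, y) = \left(- 9 e^{x} - 6\right) e^{x} identically.
Matching coefficients of the independent functions:
  [e^{x}]:  2 A B = -6
  [e^{2 x}]:  - B^{2} = -9
These equations allow (A, B) = (-1, 3) or (1, -3).
Impose the point condition(s):
  u(0, 0) = -3  ⟹  B = -3
Only A = 1, B = -3 satisfies everything.
Hence u(x, y) = y - 3 e^{x}.

Answer: u(x, y) = y - 3 e^{x}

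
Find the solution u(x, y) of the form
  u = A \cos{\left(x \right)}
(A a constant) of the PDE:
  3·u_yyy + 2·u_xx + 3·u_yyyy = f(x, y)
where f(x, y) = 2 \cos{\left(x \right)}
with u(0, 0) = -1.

Substitute the ansatz u = A \cos{\left(x \right)} into the left-hand side.
Derivatives of the ansatz:
  u_yyy = 0
  u_xx = - A \cos{\left(x \right)}
  u_yyyy = 0
Term by term:
  3·u_yyy = 0
  2·u_xx = - 2 A \cos{\left(x \right)}
  3·u_yyyy = 0
So the left-hand side equals
  - 2 A \cos{\left(x \right)}
This must equal f(x, y) = 2 \cos{\left(x \right)} identically.
Matching coefficients of the independent functions:
  [\cos{\left(x \right)}]:  - 2 A = 2
Solving: A = -1.
Check against the point condition:
  u(0, 0) = -1  ⟹  A = -1  ✓
Hence u(x, y) = - \cos{\left(x \right)}.

Answer: u(x, y) = - \cos{\left(x \right)}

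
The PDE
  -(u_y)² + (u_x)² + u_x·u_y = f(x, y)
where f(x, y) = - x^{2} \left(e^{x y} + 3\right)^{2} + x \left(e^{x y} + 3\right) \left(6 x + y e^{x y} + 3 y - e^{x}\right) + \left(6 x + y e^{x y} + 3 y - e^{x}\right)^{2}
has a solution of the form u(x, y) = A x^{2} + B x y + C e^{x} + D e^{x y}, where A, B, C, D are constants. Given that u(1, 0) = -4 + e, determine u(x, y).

Substitute the ansatz u = A x^{2} + B x y + C e^{x} + D e^{x y} into the left-hand side.
Derivatives of the ansatz:
  u_y = B x + D x e^{x y}
  u_x = 2 A x + B y + C e^{x} + D y e^{x y}
Term by term:
  -(u_y)² = - B^{2} x^{2} - 2 B D x^{2} e^{x y} - D^{2} x^{2} e^{2 x y}
  (u_x)² = 4 A^{2} x^{2} + 4 A B x y + 4 A C x e^{x} + 4 A D x y e^{x y} + B^{2} y^{2} + 2 B C y e^{x} + 2 B D y^{2} e^{x y} + C^{2} e^{2 x} + 2 C D y e^{x} e^{x y} + D^{2} y^{2} e^{2 x y}
  u_x·u_y = 2 A B x^{2} + 2 A D x^{2} e^{x y} + B^{2} x y + B C x e^{x} + 2 B D x y e^{x y} + C D x e^{x} e^{x y} + D^{2} x y e^{2 x y}
So the left-hand side equals
  4 A^{2} x^{2} + 2 A B x^{2} + 4 A B x y + 4 A C x e^{x} + 2 A D x^{2} e^{x y} + 4 A D x y e^{x y} - B^{2} x^{2} + B^{2} x y + B^{2} y^{2} + B C x e^{x} + 2 B C y e^{x} - 2 B D x^{2} e^{x y} + 2 B D x y e^{x y} + 2 B D y^{2} e^{x y} + C^{2} e^{2 x} + C D x e^{x} e^{x y} + 2 C D y e^{x} e^{x y} - D^{2} x^{2} e^{2 x y} + D^{2} x y e^{2 x y} + D^{2} y^{2} e^{2 x y}
This must equal f(x, y) identically; expanded, f = - x^{2} e^{2 x y} + 45 x^{2} + x y e^{2 x y} + 18 x y e^{x y} + 45 x y - x e^{x} e^{x y} - 15 x e^{x} + y^{2} e^{2 x y} + 6 y^{2} e^{x y} + 9 y^{2} - 2 y e^{x} e^{x y} - 6 y e^{x} + e^{2 x}.
Matching coefficients of the independent functions:
  [x^{2}]:  4 A^{2} + 2 A B - B^{2} = 45
  [y^{2}]:  B^{2} = 9
  [x y]:  4 A B + B^{2} = 45
  [x e^{x}]:  4 A C + B C = -15
  [x^{2} e^{x y}]:  2 A D - 2 B D = 0
  [x^{2} e^{2 x y}]:  - D^{2} = -1
  [y e^{x}]:  2 B C = -6
  [y^{2} e^{x y}]:  2 B D = 6
  [y^{2} e^{2 x y}, x y e^{2 x y}]:  D^{2} = 1
  [x y e^{x y}]:  4 A D + 2 B D = 18
  [x e^{x} e^{x y}]:  C D = -1
  [y e^{x} e^{x y}]:  2 C D = -2
  [e^{2 x}]:  C^{2} = 1
These equations allow (A, B, C, D) = (-3, -3, 1, -1) or (3, 3, -1, 1).
Impose the point condition(s):
  u(1, 0) = -4 + e  ⟹  A + e C + D = -4 + e
Only A = -3, B = -3, C = 1, D = -1 satisfies everything.
Hence u(x, y) = - 3 x^{2} - 3 x y + e^{x} - e^{x y}.

Answer: u(x, y) = - 3 x^{2} - 3 x y + e^{x} - e^{x y}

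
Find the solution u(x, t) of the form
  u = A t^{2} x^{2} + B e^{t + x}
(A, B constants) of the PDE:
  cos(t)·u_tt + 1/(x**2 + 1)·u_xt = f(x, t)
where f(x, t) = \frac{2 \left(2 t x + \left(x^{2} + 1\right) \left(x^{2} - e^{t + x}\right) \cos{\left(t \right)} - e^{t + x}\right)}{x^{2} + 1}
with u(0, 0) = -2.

Answer: u(x, t) = t^{2} x^{2} - 2 e^{t + x}

Derivation:
Substitute the ansatz u = A t^{2} x^{2} + B e^{t + x} into the left-hand side.
Derivatives of the ansatz:
  u_tt = 2 A x^{2} + B e^{t} e^{x}
  u_xt = 4 A t x + B e^{t} e^{x}
Term by term:
  cos(t)·u_tt = 2 A x^{2} \cos{\left(t \right)} + B e^{t} e^{x} \cos{\left(t \right)}
  1/(x**2 + 1)·u_xt = \frac{4 A t x}{x^{2} + 1} + \frac{B e^{t} e^{x}}{x^{2} + 1}
So the left-hand side equals
  \frac{4 A t x}{x^{2} + 1} + 2 A x^{2} \cos{\left(t \right)} + B e^{t} e^{x} \cos{\left(t \right)} + \frac{B e^{t} e^{x}}{x^{2} + 1}
This must equal f(x, t) identically; expanded, f = \frac{4 t x}{x^{2} + 1} + 2 x^{2} \cos{\left(t \right)} - 2 e^{t} e^{x} \cos{\left(t \right)} - \frac{2 e^{t} e^{x}}{x^{2} + 1}.
Matching coefficients of the independent functions:
  [x^{2} \cos{\left(t \right)}]:  2 A = 2
  [\frac{t x}{x^{2} + 1}]:  4 A = 4
  [\frac{e^{t} e^{x}}{x^{2} + 1}, e^{t} e^{x} \cos{\left(t \right)}]:  B = -2
Solving: A = 1, B = -2.
Check against the point condition:
  u(0, 0) = -2  ⟹  B = -2  ✓
Hence u(x, t) = t^{2} x^{2} - 2 e^{t + x}.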